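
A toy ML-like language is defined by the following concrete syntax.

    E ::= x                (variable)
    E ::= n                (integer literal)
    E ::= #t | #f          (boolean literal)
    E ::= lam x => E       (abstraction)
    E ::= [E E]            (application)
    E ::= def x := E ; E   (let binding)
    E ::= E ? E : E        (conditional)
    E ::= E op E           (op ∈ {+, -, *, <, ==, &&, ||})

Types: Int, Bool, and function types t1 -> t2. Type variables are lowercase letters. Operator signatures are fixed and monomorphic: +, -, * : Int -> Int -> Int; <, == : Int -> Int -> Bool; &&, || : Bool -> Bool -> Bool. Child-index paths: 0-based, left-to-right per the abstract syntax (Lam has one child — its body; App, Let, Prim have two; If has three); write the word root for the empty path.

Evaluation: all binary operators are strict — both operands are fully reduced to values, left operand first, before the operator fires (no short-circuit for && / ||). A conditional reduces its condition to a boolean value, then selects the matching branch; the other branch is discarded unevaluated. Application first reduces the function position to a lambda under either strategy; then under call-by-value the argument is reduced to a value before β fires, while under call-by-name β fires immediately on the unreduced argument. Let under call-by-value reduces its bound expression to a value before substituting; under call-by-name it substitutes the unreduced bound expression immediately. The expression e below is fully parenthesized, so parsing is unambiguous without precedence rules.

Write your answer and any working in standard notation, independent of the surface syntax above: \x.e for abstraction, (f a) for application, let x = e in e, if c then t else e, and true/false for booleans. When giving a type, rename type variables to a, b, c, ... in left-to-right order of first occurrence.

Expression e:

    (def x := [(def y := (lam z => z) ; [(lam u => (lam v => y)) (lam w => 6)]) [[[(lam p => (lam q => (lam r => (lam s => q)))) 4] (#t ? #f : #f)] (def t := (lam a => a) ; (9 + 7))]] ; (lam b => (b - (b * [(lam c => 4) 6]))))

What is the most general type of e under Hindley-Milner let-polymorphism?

Answer: Int -> Int

Derivation:
z : a
\z._ : a -> a
let y : forall. a -> a
y : d -> d
\v._ : c -> d -> d
\u._ : b -> c -> d -> d
\w._ : e -> Int
  unify b -> c -> d -> d ~ (e -> Int) -> f
  unify b ~ e -> Int
  unify c -> d -> d ~ f
_ _ : c -> d -> d
q : h
\s._ : j -> h
\r._ : i -> j -> h
\q._ : h -> i -> j -> h
\p._ : g -> h -> i -> j -> h
  unify g -> h -> i -> j -> h ~ Int -> k
  unify g ~ Int
  unify h -> i -> j -> h ~ k
_ _ : h -> i -> j -> h
  unify Bool ~ Bool
  unify Bool ~ Bool
  unify h -> i -> j -> h ~ Bool -> l
  unify h ~ Bool
  unify i -> j -> Bool ~ l
_ _ : i -> j -> Bool
a : m
\a._ : m -> m
let t : forall. m -> m
  unify Int ~ Int
  unify Int ~ Int
  unify i -> j -> Bool ~ Int -> n
  unify i ~ Int
  unify j -> Bool ~ n
_ _ : j -> Bool
  unify c -> d -> d ~ (j -> Bool) -> o
  unify c ~ j -> Bool
  unify d -> d ~ o
_ _ : d -> d
let x : forall. d -> d
b : p
  unify p ~ Int
b : Int
  unify Int ~ Int
\c._ : q -> Int
  unify q -> Int ~ Int -> r
  unify q ~ Int
  unify Int ~ r
_ _ : Int
  unify Int ~ Int
  unify Int ~ Int
\b._ : Int -> Int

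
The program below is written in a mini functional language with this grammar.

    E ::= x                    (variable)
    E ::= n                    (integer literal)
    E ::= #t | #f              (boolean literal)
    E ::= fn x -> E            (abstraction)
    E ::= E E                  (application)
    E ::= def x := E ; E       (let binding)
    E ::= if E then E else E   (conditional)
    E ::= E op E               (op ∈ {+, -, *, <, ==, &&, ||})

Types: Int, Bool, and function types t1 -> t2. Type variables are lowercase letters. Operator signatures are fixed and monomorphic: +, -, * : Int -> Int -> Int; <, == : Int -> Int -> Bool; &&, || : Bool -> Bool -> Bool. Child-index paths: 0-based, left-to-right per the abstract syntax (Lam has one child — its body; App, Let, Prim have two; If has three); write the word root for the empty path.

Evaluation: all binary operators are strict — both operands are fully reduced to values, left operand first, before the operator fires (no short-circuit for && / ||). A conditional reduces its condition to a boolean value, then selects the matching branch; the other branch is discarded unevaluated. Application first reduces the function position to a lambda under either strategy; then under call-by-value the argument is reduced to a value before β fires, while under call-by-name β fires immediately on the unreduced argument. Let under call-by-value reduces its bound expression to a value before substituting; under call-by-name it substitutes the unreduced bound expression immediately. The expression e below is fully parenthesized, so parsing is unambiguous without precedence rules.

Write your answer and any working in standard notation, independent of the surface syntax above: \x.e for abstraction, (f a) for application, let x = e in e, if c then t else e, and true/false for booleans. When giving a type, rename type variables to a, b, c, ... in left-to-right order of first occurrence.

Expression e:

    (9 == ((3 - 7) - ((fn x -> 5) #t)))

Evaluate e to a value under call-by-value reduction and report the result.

Derivation:
step 0: (9 == ((3 - 7) - ((\x.5) true)))
step 1: [delta@1.0] (9 == (-4 - ((\x.5) true)))
step 2: [beta@1.1] (9 == (-4 - 5))
step 3: [delta@1] (9 == -9)
step 4: [delta@root] false

Answer: false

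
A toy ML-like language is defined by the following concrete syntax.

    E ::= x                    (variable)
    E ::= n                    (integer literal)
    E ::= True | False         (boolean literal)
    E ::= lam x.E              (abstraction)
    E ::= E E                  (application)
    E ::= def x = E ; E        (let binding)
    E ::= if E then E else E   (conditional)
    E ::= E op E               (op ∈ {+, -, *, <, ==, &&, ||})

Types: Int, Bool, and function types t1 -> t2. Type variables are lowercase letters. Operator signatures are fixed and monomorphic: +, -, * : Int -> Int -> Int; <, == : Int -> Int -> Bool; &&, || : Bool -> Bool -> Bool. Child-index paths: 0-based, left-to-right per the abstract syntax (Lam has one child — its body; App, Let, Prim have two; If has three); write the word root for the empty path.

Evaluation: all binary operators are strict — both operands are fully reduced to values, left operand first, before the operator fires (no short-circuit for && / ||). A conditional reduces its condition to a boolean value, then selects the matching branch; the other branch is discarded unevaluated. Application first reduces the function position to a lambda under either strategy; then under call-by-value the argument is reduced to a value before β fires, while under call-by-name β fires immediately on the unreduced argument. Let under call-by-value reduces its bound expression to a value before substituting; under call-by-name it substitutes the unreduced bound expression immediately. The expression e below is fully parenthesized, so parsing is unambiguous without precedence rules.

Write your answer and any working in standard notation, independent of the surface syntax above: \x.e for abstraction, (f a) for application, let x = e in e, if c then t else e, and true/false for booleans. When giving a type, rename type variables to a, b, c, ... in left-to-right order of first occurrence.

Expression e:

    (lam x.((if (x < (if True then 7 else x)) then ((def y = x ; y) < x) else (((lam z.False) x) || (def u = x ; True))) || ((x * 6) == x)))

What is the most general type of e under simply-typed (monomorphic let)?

Answer: Int -> Bool

Derivation:
x : a
  unify a ~ Int
  unify Bool ~ Bool
x : Int
  unify Int ~ Int
  unify Int ~ Int
  unify Bool ~ Bool
x : Int
let y : Int
y : Int
  unify Int ~ Int
x : Int
  unify Int ~ Int
\z._ : b -> Bool
x : Int
  unify b -> Bool ~ Int -> c
  unify b ~ Int
  unify Bool ~ c
_ _ : Bool
  unify Bool ~ Bool
x : Int
let u : Int
  unify Bool ~ Bool
  unify Bool ~ Bool
  unify Bool ~ Bool
x : Int
  unify Int ~ Int
  unify Int ~ Int
  unify Int ~ Int
x : Int
  unify Int ~ Int
  unify Bool ~ Bool
\x._ : Int -> Bool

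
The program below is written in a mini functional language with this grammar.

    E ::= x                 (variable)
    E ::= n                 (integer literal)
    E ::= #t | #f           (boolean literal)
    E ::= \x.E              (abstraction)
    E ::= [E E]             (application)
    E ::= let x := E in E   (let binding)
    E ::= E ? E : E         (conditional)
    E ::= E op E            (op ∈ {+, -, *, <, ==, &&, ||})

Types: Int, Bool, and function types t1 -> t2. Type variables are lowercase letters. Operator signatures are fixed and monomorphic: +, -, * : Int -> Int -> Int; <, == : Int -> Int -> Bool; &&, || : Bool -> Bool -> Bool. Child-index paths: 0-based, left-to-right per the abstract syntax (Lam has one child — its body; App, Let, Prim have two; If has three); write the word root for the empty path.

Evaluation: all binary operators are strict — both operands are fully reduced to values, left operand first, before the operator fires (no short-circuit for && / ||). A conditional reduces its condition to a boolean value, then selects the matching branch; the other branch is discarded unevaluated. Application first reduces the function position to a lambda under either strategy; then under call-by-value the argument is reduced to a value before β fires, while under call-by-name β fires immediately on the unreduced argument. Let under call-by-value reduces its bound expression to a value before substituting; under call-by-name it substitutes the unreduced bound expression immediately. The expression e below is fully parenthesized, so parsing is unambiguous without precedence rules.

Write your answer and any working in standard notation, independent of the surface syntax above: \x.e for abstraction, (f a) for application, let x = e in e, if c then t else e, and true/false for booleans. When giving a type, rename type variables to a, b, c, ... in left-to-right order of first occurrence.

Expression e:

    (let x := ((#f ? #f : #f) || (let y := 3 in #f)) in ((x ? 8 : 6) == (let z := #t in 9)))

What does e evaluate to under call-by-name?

Working:
step 0: (let x = ((if false then false else false) || (let y = 3 in false)) in ((if x then 8 else 6) == (let z = true in 9)))
step 1: [let@root] ((if ((if false then false else false) || (let y = 3 in false)) then 8 else 6) == (let z = true in 9))
step 2: [if@0.0.0] ((if (false || (let y = 3 in false)) then 8 else 6) == (let z = true in 9))
step 3: [let@0.0.1] ((if (false || false) then 8 else 6) == (let z = true in 9))
step 4: [delta@0.0] ((if false then 8 else 6) == (let z = true in 9))
step 5: [if@0] (6 == (let z = true in 9))
step 6: [let@1] (6 == 9)
step 7: [delta@root] false

Answer: false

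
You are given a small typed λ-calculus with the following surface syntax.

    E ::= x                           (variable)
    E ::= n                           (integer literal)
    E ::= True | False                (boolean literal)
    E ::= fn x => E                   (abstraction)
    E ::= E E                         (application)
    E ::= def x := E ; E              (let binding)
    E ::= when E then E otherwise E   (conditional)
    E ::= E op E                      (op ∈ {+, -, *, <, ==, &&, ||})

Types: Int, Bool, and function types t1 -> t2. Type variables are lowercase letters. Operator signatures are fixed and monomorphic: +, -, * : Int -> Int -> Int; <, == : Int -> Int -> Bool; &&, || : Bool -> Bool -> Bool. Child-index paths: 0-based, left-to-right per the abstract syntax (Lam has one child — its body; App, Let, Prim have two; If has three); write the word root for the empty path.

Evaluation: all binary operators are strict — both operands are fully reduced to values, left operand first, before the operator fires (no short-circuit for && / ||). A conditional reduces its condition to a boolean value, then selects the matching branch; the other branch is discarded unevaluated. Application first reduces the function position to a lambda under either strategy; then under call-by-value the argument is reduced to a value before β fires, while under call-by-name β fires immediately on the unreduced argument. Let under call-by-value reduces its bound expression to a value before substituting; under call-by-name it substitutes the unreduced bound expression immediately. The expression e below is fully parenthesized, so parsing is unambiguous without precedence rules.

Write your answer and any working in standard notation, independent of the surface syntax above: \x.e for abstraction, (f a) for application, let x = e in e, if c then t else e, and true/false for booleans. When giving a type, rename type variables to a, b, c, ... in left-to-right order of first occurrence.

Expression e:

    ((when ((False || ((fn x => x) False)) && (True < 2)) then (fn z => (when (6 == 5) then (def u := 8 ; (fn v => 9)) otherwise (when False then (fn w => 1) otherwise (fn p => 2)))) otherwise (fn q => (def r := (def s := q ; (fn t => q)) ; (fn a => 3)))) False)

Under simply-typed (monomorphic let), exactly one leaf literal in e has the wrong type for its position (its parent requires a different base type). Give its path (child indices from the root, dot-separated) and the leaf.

Trace:
  unify Bool ~ Bool
x : a
\x._ : a -> a
  unify a -> a ~ Bool -> b
  unify a ~ Bool
  unify Bool ~ b
_ _ : Bool
  unify Bool ~ Bool
  unify Bool ~ Bool
  unify Bool ~ Int
  FAIL: mismatch Bool ~ Int

Answer: 0.0.1.0 : true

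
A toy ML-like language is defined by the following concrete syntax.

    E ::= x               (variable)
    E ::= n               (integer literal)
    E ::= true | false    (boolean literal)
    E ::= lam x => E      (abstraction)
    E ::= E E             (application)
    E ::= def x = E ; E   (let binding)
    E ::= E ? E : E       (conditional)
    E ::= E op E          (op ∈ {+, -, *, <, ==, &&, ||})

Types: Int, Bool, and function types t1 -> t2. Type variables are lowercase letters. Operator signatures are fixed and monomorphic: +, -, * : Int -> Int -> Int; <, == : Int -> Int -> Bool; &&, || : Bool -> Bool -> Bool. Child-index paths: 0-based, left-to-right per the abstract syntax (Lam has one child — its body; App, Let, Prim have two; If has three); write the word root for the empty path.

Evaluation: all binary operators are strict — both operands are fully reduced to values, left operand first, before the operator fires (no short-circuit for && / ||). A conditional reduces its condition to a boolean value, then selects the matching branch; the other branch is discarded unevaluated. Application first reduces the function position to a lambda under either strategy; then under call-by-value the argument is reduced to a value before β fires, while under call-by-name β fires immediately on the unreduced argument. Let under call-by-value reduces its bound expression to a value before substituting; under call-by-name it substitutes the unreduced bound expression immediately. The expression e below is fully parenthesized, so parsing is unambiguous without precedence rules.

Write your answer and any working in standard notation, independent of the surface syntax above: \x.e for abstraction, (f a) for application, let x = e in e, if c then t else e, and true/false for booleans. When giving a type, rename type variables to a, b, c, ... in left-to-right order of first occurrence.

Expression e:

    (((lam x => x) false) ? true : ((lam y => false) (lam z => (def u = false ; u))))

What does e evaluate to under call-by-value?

Answer: false

Trace:
step 0: (if ((\x.x) false) then true else ((\y.false) (\z.(let u = false in u))))
step 1: [beta@0] (if false then true else ((\y.false) (\z.(let u = false in u))))
step 2: [if@root] ((\y.false) (\z.(let u = false in u)))
step 3: [beta@root] false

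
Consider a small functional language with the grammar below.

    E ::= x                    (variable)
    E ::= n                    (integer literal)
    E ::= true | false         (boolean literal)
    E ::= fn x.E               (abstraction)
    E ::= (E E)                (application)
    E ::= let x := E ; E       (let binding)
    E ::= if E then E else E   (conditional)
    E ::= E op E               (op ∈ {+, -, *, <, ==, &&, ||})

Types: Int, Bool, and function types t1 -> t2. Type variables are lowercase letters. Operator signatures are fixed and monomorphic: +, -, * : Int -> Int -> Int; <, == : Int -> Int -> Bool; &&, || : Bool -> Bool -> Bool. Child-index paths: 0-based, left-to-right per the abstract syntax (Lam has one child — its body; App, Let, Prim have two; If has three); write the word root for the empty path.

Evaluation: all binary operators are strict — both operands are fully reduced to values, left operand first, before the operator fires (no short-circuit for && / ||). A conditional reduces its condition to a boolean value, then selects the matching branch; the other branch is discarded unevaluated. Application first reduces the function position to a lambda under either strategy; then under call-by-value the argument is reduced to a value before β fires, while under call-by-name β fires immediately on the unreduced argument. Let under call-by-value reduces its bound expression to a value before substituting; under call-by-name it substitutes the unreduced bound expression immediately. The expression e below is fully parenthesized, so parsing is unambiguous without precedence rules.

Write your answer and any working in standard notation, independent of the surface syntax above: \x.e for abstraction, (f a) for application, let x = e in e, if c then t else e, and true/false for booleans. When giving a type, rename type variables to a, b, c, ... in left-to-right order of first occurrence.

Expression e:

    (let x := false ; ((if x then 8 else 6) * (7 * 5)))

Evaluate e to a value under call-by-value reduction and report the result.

Working:
step 0: (let x = false in ((if x then 8 else 6) * (7 * 5)))
step 1: [let@root] ((if false then 8 else 6) * (7 * 5))
step 2: [if@0] (6 * (7 * 5))
step 3: [delta@1] (6 * 35)
step 4: [delta@root] 210

Answer: 210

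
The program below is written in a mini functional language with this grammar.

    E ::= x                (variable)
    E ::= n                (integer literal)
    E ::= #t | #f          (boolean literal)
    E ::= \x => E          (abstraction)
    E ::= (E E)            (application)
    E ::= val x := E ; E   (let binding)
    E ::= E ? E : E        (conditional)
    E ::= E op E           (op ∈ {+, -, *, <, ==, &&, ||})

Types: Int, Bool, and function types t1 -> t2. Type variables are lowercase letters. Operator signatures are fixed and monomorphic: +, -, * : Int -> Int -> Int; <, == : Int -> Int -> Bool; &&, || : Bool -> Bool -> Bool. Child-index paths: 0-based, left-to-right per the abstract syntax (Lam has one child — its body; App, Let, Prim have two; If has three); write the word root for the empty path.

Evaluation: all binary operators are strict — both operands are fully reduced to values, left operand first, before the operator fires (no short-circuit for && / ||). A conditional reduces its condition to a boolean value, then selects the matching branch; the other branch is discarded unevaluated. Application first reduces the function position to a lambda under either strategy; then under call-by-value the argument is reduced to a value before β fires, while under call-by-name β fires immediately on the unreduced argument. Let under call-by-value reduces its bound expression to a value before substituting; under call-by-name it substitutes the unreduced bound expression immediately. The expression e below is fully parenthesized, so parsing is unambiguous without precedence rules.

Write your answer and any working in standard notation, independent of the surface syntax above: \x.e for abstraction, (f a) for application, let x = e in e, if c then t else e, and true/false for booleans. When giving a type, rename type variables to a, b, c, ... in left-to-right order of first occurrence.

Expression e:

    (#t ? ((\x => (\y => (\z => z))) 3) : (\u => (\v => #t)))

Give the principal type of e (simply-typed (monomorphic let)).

Derivation:
  unify Bool ~ Bool
z : c
\z._ : c -> c
\y._ : b -> c -> c
\x._ : a -> b -> c -> c
  unify a -> b -> c -> c ~ Int -> d
  unify a ~ Int
  unify b -> c -> c ~ d
_ _ : b -> c -> c
\v._ : f -> Bool
\u._ : e -> f -> Bool
  unify b -> c -> c ~ e -> f -> Bool
  unify b ~ e
  unify c -> c ~ f -> Bool
  unify c ~ f
  unify f ~ Bool

Answer: a -> Bool -> Bool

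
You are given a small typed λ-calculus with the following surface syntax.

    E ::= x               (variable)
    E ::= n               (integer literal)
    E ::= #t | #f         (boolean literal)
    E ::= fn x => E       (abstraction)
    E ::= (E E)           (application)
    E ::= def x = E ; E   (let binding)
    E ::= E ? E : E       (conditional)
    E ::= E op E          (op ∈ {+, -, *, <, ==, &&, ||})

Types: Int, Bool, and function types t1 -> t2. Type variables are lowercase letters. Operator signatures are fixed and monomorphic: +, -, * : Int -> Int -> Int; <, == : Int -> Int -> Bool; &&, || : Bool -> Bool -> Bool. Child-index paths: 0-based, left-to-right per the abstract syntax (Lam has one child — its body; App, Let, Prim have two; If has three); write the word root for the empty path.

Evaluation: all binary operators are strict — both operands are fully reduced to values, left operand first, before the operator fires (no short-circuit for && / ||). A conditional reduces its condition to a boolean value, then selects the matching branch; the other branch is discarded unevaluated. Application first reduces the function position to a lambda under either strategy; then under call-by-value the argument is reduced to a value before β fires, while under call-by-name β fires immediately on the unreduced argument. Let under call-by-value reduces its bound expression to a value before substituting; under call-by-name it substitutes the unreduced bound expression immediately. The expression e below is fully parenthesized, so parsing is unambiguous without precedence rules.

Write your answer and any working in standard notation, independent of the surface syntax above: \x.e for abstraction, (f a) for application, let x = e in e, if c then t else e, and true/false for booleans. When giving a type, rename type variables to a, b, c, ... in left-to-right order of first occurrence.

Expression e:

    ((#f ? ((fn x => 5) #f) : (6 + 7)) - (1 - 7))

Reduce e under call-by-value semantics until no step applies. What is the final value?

Derivation:
step 0: ((if false then ((\x.5) false) else (6 + 7)) - (1 - 7))
step 1: [if@0] ((6 + 7) - (1 - 7))
step 2: [delta@0] (13 - (1 - 7))
step 3: [delta@1] (13 - -6)
step 4: [delta@root] 19

Answer: 19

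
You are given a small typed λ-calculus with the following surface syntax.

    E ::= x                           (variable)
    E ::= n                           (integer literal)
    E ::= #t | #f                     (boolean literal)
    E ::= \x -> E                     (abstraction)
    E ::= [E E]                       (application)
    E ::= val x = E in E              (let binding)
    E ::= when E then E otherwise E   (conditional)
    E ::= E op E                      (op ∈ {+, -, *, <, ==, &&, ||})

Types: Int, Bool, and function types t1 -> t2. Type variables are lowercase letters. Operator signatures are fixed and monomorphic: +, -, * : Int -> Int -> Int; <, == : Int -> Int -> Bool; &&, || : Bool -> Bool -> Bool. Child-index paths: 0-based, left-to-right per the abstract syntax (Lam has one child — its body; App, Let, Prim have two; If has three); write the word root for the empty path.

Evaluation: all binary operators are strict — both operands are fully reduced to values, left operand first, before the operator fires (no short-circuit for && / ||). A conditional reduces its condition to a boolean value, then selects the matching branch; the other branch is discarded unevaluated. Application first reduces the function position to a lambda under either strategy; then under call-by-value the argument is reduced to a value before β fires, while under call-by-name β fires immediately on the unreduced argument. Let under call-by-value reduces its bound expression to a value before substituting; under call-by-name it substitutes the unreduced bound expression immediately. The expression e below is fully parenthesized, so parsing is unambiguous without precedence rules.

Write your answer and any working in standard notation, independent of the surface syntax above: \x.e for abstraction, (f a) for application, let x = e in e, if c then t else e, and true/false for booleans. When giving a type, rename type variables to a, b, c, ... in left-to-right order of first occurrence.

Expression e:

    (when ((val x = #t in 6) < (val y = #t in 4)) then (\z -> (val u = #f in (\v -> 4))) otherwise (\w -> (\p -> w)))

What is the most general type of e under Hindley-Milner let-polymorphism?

Answer: Int -> a -> Int

Trace:
let x : Bool
  unify Int ~ Int
let y : Bool
  unify Int ~ Int
  unify Bool ~ Bool
let u : Bool
\v._ : b -> Int
\z._ : a -> b -> Int
w : c
\p._ : d -> c
\w._ : c -> d -> c
  unify a -> b -> Int ~ c -> d -> c
  unify a ~ c
  unify b -> Int ~ d -> c
  unify b ~ d
  unify Int ~ c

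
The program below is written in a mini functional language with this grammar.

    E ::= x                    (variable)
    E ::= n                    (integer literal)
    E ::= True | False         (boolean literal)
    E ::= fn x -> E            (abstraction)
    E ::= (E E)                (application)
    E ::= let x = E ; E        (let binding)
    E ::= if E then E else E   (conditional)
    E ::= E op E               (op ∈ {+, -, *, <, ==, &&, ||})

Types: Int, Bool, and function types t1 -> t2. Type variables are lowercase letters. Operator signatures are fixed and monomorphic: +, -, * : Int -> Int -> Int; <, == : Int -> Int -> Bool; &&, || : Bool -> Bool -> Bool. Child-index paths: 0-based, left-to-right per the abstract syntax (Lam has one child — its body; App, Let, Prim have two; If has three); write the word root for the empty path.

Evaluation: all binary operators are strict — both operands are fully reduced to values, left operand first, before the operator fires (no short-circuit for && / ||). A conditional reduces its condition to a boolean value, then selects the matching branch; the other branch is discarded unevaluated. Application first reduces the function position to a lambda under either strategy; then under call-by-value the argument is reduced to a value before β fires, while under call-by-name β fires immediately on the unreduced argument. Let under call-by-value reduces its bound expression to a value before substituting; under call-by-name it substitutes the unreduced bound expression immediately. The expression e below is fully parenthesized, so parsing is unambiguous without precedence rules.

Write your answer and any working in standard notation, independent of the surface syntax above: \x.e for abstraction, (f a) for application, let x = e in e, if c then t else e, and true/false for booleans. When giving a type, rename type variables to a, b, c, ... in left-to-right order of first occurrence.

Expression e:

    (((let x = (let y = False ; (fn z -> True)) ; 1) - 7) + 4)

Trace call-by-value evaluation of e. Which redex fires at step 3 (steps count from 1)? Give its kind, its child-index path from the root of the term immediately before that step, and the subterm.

Derivation:
step 0: (((let x = (let y = false in (\z.true)) in 1) - 7) + 4)
step 1: [let@0.0.0] (((let x = (\z.true) in 1) - 7) + 4)
step 2: [let@0.0] ((1 - 7) + 4)
step 3: [delta@0] (-6 + 4)

Answer: delta at 0 : (1 - 7)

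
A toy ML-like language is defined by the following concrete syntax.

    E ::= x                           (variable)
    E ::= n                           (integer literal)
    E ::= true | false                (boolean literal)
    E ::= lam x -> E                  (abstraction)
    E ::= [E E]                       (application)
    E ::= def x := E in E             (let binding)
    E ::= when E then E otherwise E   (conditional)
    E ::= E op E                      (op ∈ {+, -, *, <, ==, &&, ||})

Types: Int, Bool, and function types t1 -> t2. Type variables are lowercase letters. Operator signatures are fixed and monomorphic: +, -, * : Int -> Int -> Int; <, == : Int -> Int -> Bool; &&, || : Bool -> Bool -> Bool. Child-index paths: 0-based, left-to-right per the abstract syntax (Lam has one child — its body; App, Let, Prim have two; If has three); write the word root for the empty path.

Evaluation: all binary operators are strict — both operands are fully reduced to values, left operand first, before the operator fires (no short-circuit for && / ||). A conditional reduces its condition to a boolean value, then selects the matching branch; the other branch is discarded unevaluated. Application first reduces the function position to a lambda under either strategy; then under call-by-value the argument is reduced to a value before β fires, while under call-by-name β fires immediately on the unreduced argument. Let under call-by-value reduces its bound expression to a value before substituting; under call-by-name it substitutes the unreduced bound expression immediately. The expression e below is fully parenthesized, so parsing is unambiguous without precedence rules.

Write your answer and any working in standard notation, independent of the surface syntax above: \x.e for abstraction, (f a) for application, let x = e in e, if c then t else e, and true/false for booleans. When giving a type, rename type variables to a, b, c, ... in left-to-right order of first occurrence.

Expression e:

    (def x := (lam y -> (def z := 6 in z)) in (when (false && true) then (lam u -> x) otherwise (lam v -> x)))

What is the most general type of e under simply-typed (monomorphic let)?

Trace:
let z : Int
z : Int
\y._ : a -> Int
let x : a -> Int
  unify Bool ~ Bool
  unify Bool ~ Bool
  unify Bool ~ Bool
x : a -> Int
\u._ : b -> a -> Int
x : a -> Int
\v._ : c -> a -> Int
  unify b -> a -> Int ~ c -> a -> Int
  unify b ~ c
  unify a -> Int ~ a -> Int
  unify a ~ a
  unify Int ~ Int

Answer: a -> b -> Int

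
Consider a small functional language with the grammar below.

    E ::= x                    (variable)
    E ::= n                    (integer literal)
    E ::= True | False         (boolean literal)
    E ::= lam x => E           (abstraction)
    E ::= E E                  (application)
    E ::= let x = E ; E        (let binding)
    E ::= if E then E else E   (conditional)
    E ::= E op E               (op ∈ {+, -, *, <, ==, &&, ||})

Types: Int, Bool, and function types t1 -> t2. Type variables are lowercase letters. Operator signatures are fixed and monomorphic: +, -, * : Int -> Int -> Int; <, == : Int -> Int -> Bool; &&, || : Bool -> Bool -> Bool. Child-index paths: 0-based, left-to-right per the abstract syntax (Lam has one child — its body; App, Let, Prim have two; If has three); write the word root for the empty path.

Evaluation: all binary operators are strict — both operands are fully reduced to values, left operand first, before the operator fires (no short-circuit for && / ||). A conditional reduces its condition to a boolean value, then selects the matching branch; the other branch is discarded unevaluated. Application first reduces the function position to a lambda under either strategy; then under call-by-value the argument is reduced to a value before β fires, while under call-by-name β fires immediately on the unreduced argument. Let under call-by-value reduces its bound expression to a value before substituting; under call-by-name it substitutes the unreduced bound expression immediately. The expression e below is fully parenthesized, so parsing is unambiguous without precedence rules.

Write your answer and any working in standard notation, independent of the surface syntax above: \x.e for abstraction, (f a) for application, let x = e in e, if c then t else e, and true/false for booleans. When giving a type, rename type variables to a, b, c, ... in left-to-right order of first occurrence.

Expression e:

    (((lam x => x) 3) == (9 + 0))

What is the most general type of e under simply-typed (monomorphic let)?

Answer: Bool

Working:
x : a
\x._ : a -> a
  unify a -> a ~ Int -> b
  unify a ~ Int
  unify Int ~ b
_ _ : Int
  unify Int ~ Int
  unify Int ~ Int
  unify Int ~ Int
  unify Int ~ Int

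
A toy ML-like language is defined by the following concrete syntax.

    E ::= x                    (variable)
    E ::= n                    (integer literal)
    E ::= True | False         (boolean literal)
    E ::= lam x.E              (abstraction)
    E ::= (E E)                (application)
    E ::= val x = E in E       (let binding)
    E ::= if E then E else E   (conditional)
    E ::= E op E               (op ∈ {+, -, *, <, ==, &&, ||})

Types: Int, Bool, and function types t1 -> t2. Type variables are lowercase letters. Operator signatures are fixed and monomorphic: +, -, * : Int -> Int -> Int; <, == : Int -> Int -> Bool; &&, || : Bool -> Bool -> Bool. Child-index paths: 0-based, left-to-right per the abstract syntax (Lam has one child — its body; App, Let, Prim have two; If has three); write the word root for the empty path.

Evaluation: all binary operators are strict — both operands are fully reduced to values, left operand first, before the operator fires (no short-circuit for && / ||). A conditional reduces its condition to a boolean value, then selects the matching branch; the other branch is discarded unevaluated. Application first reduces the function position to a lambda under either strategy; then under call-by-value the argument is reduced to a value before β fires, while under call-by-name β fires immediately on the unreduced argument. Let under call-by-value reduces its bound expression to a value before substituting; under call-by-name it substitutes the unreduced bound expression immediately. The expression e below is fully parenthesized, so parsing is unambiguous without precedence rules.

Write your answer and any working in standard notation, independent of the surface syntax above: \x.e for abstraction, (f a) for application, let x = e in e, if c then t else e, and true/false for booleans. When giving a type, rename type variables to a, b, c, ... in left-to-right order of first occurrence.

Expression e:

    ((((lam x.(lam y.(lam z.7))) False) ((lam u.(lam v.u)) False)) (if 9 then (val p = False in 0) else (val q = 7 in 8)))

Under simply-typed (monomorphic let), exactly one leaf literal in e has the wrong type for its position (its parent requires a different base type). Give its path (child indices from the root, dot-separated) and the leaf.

Answer: 1.0 : 9

Working:
\z._ : c -> Int
\y._ : b -> c -> Int
\x._ : a -> b -> c -> Int
  unify a -> b -> c -> Int ~ Bool -> d
  unify a ~ Bool
  unify b -> c -> Int ~ d
_ _ : b -> c -> Int
u : e
\v._ : f -> e
\u._ : e -> f -> e
  unify e -> f -> e ~ Bool -> g
  unify e ~ Bool
  unify f -> Bool ~ g
_ _ : f -> Bool
  unify b -> c -> Int ~ (f -> Bool) -> h
  unify b ~ f -> Bool
  unify c -> Int ~ h
_ _ : c -> Int
  unify Int ~ Bool
  FAIL: mismatch Int ~ Bool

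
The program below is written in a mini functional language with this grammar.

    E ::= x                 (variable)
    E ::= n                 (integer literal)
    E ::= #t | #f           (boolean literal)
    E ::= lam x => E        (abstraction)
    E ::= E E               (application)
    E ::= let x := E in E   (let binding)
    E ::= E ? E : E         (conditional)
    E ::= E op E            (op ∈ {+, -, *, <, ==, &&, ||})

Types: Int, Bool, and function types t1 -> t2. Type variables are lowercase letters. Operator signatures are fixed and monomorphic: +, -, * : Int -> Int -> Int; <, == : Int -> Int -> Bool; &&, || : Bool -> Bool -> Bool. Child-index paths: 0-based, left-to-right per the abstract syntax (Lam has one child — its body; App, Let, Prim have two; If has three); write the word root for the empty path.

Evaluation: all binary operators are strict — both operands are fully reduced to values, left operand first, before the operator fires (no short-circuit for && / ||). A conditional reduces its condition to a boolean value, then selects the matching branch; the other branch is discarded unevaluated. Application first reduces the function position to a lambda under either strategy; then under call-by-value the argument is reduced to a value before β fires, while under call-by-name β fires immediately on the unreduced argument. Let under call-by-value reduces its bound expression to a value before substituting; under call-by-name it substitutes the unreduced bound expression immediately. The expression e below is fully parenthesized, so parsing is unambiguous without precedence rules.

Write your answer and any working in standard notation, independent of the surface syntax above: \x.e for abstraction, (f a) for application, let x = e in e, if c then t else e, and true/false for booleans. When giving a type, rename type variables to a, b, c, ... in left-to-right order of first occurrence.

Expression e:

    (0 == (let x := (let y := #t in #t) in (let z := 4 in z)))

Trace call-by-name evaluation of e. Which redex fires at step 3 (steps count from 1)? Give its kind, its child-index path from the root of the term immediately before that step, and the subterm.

Trace:
step 0: (0 == (let x = (let y = true in true) in (let z = 4 in z)))
step 1: [let@1] (0 == (let z = 4 in z))
step 2: [let@1] (0 == 4)
step 3: [delta@root] false

Answer: delta at root : (0 == 4)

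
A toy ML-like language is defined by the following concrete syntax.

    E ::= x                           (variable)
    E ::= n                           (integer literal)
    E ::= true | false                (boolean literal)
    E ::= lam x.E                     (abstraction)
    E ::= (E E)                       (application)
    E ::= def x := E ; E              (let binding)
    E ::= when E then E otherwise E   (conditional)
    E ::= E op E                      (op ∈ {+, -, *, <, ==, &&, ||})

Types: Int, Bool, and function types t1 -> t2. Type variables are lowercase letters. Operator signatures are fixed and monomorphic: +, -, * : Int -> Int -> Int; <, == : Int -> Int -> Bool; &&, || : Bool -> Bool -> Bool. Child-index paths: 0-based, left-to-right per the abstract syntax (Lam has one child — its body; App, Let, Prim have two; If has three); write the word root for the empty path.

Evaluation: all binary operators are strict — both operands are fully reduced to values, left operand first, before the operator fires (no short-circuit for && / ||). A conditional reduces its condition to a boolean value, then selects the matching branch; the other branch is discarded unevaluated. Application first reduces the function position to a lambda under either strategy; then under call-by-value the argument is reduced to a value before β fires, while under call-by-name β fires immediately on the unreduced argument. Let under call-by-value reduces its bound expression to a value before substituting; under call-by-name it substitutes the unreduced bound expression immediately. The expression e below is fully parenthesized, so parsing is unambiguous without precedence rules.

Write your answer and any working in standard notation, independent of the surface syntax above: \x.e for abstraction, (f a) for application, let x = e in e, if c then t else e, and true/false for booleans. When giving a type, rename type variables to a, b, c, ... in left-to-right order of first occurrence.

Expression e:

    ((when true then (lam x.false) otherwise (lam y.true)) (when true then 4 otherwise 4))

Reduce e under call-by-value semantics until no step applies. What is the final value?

Derivation:
step 0: ((if true then (\x.false) else (\y.true)) (if true then 4 else 4))
step 1: [if@0] ((\x.false) (if true then 4 else 4))
step 2: [if@1] ((\x.false) 4)
step 3: [beta@root] false

Answer: false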